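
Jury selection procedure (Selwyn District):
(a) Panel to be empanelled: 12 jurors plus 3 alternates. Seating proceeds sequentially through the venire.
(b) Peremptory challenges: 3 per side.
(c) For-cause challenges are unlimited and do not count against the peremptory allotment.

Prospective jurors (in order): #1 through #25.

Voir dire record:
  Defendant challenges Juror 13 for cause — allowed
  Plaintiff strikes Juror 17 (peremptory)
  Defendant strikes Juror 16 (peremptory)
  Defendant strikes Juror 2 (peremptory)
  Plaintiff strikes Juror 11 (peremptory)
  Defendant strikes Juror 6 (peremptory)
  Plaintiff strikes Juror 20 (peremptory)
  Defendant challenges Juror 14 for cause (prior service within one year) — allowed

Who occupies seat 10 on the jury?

Removed: #2, #6, #11, #13, #14, #16, #17, #20.
Seating in order: seats 1–12 → #1, #3, #4, #5, #7, #8, #9, #10, #12, #15, #18, #19; alternates → #21, #22, #23.
So seat 10 is #15.

15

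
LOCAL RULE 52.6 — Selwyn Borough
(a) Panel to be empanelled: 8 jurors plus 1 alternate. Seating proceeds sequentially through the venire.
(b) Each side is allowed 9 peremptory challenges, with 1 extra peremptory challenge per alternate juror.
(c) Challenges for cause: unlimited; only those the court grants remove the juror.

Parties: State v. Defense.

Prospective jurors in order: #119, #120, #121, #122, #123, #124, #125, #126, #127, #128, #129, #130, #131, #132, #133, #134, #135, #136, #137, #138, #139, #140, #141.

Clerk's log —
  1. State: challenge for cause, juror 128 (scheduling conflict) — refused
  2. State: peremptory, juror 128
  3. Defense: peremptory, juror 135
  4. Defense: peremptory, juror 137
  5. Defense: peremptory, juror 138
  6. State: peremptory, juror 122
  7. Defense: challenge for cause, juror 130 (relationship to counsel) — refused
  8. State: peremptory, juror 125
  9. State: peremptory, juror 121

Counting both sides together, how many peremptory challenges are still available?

State allotment: 9 base + 1 × 1 alternate = 10. Defense allotment: 9 base + 1 × 1 alternate = 10.
State peremptories used: #128, #122, #125, #121 — 4 (the for-cause on #128 doesn't count).
Defense peremptories used: #135, #137, #138 — 3 (the for-cause on #130 doesn't count).
Remaining: (10 − 4) + (10 − 3) = 13.

13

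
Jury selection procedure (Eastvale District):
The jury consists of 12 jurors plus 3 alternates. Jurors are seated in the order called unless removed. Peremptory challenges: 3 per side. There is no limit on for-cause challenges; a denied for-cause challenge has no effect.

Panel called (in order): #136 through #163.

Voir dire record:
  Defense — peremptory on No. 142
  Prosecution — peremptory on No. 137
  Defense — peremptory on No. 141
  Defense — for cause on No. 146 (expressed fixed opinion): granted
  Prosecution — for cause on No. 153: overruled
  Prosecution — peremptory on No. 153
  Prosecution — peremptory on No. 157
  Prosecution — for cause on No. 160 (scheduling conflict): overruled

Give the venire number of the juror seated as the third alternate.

155

Removed: #137, #141, #142, #146, #153, #157. (#160 stays — for-cause denied.)
Seating in order: seats 1–12 → #136, #138, #139, #140, #143, #144, #145, #147, #148, #149, #150, #151; alternates → #152, #154, #155.
So alternate 3 is #155.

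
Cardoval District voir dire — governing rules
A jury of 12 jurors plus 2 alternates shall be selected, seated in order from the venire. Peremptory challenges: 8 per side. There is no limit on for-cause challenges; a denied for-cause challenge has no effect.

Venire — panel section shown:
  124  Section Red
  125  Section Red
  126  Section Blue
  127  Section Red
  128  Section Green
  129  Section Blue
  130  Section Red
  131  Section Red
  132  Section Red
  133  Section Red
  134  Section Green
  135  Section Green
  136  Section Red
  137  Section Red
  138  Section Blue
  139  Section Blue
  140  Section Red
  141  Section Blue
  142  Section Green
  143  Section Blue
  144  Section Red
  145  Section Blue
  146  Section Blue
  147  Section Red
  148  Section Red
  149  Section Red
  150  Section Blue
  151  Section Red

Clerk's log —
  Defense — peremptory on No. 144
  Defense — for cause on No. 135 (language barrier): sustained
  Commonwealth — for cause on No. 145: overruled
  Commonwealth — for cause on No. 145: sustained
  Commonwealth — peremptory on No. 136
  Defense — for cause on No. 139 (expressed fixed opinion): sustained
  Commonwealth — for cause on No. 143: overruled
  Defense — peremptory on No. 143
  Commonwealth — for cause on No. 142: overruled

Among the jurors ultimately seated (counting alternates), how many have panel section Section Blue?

Removed: #135, #136, #139, #143, #144, #145.
Seated (14 incl. alternates): #124, #125, #126, #127, #128, #129, #130, #131, #132, #133, #134, #137, #138, #140.
Of those, in Section Blue: #126, #129, #138 → 3.

3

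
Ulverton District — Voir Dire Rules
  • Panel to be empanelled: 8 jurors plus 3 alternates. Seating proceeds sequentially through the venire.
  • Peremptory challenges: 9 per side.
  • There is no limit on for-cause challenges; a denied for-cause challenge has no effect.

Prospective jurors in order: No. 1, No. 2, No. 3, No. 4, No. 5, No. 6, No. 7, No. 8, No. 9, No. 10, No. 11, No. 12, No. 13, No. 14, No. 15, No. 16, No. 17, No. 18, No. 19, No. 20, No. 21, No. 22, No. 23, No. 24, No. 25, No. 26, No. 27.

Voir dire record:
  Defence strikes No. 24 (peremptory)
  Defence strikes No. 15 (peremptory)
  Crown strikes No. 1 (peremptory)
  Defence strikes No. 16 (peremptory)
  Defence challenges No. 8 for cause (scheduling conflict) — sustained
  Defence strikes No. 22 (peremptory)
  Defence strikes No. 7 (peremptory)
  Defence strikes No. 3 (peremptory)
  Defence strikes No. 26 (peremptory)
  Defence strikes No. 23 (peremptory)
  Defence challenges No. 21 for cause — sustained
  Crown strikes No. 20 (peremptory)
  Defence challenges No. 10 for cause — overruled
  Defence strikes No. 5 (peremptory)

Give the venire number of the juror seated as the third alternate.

18

Removed: #1, #3, #5, #7, #8, #15, #16, #20, #21, #22, #23, #24, #26. (#10 stays — for-cause denied.)
Filling seats in venire order through position 11: #2, #4, #6, #9, #10, #11, #12, #13, #14, #17, #18.
So alternate 3 is #18.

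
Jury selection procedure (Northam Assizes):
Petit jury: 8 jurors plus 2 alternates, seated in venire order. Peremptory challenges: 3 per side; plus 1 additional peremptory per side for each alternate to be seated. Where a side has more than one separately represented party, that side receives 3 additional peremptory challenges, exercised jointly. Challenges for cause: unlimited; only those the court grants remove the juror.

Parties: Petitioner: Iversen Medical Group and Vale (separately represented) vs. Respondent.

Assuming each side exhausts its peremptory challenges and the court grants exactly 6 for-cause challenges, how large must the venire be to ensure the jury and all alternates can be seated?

29

Seats to fill: 8 + 2 alternates = 10.
Peremptories — Petitioner: 3 + 1×2 + 3 = 8; Respondent: 3 + 1×2 = 5; total 13.
For-cause removals: 6.
Minimum venire: 10 + 13 + 6 = 29.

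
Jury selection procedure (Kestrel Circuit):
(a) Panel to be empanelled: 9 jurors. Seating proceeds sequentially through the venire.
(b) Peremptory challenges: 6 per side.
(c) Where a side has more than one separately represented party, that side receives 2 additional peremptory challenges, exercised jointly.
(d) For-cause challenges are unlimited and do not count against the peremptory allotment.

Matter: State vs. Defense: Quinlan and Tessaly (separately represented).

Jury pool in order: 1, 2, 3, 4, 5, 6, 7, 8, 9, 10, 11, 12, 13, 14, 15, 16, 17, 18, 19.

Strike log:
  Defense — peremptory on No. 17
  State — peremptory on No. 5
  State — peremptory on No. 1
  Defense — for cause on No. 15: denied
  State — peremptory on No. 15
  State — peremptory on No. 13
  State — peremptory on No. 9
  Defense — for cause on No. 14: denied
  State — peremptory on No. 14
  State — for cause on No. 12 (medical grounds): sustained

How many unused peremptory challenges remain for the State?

0

State allotment: 6.
State peremptories used: #5, #1, #15, #13, #9, #14 — 6 (the for-cause on #12 doesn't count).
Remaining: 6 − 6 = 0.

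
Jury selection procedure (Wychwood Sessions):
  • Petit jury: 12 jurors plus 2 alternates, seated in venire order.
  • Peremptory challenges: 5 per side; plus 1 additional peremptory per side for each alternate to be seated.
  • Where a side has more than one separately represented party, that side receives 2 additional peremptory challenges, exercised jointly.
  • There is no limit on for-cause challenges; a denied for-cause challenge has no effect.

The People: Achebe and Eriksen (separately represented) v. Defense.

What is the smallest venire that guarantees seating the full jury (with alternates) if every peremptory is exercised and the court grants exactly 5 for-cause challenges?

Seats to fill: 12 + 2 alternates = 14.
Peremptories — The People: 5 + 1×2 + 2 = 9; Defense: 5 + 1×2 = 7; total 16.
For-cause removals: 5.
Minimum venire: 14 + 16 + 5 = 35.

35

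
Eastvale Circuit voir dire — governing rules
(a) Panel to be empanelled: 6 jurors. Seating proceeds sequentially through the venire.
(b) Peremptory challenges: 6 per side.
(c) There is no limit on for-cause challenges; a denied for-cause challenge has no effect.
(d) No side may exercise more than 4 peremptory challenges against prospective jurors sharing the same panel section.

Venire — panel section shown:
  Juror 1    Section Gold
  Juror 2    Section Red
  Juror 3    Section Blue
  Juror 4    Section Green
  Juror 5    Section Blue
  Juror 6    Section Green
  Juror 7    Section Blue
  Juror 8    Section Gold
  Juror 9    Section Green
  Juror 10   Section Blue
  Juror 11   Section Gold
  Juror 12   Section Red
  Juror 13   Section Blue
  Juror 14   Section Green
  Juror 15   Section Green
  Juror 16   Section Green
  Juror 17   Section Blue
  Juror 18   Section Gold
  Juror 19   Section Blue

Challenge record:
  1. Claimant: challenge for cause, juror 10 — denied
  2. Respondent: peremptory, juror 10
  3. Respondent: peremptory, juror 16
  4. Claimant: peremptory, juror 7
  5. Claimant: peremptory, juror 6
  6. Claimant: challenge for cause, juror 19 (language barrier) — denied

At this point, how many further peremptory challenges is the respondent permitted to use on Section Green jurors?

Respondent peremptories so far: #10, #16 — 2 of 6 used, 4 left overall.
Against Section Green: #16 — 1 used; per-section cap 4 leaves 3.
Binding limit: min(4, 3) = 3.

3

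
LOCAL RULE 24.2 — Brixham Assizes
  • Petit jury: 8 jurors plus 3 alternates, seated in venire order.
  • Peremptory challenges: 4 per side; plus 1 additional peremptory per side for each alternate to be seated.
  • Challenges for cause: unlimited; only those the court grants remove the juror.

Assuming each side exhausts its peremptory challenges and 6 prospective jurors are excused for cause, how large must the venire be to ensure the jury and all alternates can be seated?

31

Seats to fill: 8 + 3 alternates = 11.
Peremptories: 4 + 1×3 = 7 per side × 2 sides = 14.
For-cause removals: 6.
Minimum venire: 11 + 14 + 6 = 31.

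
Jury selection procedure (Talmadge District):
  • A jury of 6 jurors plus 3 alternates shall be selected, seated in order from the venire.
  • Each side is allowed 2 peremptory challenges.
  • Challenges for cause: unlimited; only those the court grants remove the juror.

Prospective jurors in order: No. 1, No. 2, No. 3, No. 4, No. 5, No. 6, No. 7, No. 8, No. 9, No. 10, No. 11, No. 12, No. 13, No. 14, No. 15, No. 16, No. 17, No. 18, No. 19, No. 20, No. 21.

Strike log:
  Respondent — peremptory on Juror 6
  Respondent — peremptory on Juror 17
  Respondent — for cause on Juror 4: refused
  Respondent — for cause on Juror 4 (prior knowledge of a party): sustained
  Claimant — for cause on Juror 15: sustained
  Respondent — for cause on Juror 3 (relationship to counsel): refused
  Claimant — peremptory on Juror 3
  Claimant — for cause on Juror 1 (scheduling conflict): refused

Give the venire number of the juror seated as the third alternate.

12

Removed: #3, #4, #6, #15, #17. (#1 stays — for-cause denied.)
Seating in order: seats 1–6 → #1, #2, #5, #7, #8, #9; alternates → #10, #11, #12.
So alternate 3 is #12.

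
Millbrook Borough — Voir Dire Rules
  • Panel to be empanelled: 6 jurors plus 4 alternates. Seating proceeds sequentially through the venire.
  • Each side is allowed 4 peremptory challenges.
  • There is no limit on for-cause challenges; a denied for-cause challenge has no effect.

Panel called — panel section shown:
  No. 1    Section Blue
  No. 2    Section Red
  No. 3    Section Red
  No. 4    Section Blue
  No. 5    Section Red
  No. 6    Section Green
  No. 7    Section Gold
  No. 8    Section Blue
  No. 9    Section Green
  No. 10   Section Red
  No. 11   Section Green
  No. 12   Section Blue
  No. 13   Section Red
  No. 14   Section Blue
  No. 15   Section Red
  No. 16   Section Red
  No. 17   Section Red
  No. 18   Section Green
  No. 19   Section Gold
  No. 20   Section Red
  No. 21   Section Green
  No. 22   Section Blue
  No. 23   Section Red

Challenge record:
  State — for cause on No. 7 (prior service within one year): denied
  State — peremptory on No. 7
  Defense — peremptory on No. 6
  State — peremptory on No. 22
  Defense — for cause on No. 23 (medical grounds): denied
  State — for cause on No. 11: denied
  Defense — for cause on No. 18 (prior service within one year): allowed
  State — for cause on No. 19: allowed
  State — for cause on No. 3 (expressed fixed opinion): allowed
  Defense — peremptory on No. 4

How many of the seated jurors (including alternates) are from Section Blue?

Removed: #3, #4, #6, #7, #18, #19, #22.
Seated (10 incl. alternates): #1, #2, #5, #8, #9, #10, #11, #12, #13, #14.
Of those, in Section Blue: #1, #8, #12, #14 → 4.

4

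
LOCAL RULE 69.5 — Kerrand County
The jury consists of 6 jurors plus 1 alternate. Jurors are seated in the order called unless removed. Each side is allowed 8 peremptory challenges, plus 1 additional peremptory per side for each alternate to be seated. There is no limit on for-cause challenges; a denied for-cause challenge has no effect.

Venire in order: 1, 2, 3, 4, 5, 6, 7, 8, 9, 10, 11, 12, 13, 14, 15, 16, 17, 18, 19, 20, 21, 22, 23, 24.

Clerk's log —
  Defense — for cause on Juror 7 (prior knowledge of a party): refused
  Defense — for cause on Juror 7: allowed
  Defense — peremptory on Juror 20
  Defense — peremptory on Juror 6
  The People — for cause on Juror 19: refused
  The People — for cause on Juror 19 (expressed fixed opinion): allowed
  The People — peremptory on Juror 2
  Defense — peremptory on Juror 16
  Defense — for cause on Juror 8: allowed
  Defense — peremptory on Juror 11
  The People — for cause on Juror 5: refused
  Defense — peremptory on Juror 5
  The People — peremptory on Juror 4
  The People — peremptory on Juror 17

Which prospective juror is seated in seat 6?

Removed: #2, #4, #5, #6, #7, #8, #11, #16, #17, #19, #20.
Filling seats in venire order through position 6: #1, #3, #9, #10, #12, #13.
So seat 6 is #13.

13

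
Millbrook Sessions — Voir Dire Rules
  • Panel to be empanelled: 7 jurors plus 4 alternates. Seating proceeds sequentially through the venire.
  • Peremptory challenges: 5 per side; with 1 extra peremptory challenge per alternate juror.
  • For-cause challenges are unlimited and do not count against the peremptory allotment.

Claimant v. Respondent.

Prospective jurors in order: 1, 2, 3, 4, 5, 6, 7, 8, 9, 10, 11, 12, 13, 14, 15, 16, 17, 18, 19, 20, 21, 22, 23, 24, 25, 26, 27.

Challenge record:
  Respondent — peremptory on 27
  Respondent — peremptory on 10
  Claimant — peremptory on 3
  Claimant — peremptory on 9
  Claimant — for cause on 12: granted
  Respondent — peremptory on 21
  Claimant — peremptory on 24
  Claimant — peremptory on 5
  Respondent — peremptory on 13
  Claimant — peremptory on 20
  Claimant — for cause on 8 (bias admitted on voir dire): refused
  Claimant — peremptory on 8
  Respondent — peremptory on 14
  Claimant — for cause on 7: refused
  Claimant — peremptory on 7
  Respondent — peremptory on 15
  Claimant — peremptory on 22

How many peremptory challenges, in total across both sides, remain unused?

Claimant allotment: 5 base + 1 × 4 alternates = 9. Respondent allotment: 5 base + 1 × 4 alternates = 9.
Claimant peremptories used: #3, #9, #24, #5, #20, #8, #7, #22 — 8 (for-cause on #12, #8, #7 don't count).
Respondent peremptories used: #27, #10, #21, #13, #14, #15 — 6.
Remaining: (9 − 8) + (9 − 6) = 4.

4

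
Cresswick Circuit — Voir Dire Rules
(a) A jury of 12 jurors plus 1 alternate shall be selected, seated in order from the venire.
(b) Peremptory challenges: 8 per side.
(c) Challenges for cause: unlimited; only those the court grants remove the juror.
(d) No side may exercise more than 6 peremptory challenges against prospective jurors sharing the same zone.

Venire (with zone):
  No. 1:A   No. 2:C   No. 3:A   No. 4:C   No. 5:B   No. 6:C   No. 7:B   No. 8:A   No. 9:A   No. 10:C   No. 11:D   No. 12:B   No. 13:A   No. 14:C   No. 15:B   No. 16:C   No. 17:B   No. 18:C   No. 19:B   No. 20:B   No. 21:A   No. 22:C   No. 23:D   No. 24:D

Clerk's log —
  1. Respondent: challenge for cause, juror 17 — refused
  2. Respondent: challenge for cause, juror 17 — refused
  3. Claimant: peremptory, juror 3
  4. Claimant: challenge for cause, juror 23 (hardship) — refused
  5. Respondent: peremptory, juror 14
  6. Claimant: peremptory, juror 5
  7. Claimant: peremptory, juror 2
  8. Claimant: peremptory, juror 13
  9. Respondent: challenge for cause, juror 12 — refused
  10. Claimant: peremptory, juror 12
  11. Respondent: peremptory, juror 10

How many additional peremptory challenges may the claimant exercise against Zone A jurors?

3

Claimant peremptories so far: #3, #5, #2, #13, #12 — 5 of 8 used, 3 left overall.
Against Zone A: #3, #13 — 2 used; per-zone cap 6 leaves 4.
Binding limit: min(3, 4) = 3.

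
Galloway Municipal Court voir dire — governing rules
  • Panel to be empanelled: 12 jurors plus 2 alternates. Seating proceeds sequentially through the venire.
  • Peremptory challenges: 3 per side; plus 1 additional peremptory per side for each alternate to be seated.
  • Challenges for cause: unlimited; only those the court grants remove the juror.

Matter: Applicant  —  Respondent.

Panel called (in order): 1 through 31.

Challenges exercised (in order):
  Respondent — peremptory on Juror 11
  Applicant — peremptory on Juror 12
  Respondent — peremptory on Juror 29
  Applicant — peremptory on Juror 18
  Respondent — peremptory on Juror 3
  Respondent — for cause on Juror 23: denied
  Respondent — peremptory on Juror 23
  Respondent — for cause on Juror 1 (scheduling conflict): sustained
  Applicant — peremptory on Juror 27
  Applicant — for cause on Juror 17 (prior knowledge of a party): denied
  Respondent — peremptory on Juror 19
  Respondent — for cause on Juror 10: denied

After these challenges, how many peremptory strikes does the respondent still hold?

0

Respondent allotment: 3 base + 1 × 2 alternates = 5.
Respondent peremptories used: #11, #29, #3, #23, #19 — 5 (for-cause on #23, #1, #10 don't count).
Remaining: 5 − 5 = 0.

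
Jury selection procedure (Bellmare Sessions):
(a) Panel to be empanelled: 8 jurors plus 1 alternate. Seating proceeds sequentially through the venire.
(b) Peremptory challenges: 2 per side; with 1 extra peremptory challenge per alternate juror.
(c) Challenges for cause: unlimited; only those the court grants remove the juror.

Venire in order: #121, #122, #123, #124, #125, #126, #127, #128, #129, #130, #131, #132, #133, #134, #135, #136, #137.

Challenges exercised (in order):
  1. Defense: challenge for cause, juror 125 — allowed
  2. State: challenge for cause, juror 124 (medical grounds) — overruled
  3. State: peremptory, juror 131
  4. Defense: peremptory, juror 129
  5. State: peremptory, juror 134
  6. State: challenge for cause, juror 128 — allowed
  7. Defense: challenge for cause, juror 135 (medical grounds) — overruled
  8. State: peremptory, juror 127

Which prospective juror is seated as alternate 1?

Removed: #125, #127, #128, #129, #131, #134. (#124, #135 stay — for-cause denied.)
Seating in order: seats 1–8 → #121, #122, #123, #124, #126, #130, #132, #133; alternates → #135.
So alternate 1 is #135.

135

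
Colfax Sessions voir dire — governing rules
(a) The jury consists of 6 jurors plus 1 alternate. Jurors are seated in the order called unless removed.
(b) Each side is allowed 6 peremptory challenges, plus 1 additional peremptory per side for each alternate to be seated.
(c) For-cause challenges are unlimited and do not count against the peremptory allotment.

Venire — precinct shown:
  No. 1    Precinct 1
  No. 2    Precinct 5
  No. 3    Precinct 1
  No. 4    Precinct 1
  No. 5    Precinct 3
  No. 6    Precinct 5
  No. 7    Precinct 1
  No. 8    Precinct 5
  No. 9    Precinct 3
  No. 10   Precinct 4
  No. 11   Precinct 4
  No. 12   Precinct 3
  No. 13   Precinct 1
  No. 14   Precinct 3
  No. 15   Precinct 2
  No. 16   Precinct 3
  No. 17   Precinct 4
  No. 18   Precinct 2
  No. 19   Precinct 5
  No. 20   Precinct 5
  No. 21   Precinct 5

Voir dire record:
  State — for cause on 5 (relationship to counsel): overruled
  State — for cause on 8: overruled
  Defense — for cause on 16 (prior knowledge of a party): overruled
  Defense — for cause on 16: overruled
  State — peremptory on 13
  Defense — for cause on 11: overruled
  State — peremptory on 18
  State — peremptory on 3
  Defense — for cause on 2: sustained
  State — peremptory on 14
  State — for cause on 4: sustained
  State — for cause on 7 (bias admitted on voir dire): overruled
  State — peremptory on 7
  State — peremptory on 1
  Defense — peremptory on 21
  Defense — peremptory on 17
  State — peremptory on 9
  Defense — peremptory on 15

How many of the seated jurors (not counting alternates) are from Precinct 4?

2

Removed: #1, #2, #3, #4, #7, #9, #13, #14, #15, #17, #18, #21.
Seated jurors 1–6: #5, #6, #8, #10, #11, #12 (alternates #16 not counted).
Of those, in Precinct 4: #10, #11 → 2.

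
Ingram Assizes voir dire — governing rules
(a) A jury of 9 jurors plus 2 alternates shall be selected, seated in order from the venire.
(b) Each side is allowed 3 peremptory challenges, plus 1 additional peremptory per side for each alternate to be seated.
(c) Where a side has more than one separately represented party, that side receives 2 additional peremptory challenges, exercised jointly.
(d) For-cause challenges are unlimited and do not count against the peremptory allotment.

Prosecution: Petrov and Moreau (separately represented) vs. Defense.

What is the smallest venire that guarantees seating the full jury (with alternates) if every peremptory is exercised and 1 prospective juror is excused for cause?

Seats to fill: 9 + 2 alternates = 11.
Peremptories — Prosecution: 3 + 1×2 + 2 = 7; Defense: 3 + 1×2 = 5; total 12.
For-cause removals: 1.
Minimum venire: 11 + 12 + 1 = 24.

24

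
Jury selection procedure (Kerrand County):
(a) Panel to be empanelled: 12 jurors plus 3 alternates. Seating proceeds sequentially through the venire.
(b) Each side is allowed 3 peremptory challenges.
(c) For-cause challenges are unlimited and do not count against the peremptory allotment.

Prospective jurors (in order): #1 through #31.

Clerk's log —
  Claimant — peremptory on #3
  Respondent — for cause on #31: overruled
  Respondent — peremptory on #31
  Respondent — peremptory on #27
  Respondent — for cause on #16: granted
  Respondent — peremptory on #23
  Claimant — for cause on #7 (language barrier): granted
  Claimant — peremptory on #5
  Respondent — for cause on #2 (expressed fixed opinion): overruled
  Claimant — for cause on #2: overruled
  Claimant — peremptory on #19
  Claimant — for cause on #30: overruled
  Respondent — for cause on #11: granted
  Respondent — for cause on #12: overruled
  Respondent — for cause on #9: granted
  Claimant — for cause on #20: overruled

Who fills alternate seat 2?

Removed: #3, #5, #7, #9, #11, #16, #19, #23, #27, #31. (#2, #12, #20, #30 stay — for-cause denied.)
Seating in order: seats 1–12 → #1, #2, #4, #6, #8, #10, #12, #13, #14, #15, #17, #18; alternates → #20, #21, #22.
So alternate 2 is #21.

21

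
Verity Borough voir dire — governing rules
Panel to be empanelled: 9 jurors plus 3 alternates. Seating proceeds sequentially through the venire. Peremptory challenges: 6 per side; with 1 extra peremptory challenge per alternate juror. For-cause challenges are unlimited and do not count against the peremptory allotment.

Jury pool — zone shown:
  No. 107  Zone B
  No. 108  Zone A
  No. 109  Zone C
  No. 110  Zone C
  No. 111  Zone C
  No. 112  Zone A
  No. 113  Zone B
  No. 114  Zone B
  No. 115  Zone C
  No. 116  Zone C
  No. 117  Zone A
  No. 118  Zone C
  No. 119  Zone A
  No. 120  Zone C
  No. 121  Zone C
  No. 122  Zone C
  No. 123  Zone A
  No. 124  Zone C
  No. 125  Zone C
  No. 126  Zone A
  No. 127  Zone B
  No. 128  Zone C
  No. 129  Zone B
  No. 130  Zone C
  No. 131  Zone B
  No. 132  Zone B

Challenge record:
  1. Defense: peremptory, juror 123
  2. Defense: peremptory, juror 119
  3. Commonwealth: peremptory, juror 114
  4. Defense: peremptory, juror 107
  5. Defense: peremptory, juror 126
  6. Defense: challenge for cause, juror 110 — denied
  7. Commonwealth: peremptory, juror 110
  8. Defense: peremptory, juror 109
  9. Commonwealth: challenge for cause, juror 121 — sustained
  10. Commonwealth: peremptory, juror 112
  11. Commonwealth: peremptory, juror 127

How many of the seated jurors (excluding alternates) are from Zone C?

Removed: #107, #109, #110, #112, #114, #119, #121, #123, #126, #127.
Seated jurors 1–9: #108, #111, #113, #115, #116, #117, #118, #120, #122 (alternates #124, #125, #128 not counted).
Of those, in Zone C: #111, #115, #116, #118, #120, #122 → 6.

6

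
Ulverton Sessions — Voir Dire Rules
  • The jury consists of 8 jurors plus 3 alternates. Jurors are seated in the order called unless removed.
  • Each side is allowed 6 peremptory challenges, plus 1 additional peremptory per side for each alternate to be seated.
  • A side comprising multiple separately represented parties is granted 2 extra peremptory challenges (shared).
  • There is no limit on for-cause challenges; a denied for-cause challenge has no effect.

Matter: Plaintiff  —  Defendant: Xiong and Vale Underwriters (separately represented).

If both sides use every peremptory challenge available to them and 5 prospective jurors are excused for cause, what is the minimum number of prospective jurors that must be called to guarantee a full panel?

Seats to fill: 8 + 3 alternates = 11.
Peremptories — Plaintiff: 6 + 1×3 = 9; Defendant: 6 + 1×3 + 2 = 11; total 20.
For-cause removals: 5.
Minimum venire: 11 + 20 + 5 = 36.

36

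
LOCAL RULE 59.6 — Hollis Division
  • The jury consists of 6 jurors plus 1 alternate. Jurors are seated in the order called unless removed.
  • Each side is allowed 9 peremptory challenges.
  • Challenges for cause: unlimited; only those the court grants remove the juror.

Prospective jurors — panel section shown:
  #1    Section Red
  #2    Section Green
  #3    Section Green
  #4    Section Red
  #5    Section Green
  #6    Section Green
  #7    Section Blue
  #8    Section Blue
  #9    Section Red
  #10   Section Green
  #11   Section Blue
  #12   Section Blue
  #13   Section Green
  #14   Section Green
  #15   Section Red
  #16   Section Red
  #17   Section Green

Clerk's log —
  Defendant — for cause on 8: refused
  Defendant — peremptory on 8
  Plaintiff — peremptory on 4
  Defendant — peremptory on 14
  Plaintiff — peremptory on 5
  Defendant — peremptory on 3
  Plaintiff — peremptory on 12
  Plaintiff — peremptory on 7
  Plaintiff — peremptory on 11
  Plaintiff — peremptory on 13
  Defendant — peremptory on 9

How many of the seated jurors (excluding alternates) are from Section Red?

3

Removed: #3, #4, #5, #7, #8, #9, #11, #12, #13, #14.
Seated jurors 1–6: #1, #2, #6, #10, #15, #16 (alternates #17 not counted).
Of those, in Section Red: #1, #15, #16 → 3.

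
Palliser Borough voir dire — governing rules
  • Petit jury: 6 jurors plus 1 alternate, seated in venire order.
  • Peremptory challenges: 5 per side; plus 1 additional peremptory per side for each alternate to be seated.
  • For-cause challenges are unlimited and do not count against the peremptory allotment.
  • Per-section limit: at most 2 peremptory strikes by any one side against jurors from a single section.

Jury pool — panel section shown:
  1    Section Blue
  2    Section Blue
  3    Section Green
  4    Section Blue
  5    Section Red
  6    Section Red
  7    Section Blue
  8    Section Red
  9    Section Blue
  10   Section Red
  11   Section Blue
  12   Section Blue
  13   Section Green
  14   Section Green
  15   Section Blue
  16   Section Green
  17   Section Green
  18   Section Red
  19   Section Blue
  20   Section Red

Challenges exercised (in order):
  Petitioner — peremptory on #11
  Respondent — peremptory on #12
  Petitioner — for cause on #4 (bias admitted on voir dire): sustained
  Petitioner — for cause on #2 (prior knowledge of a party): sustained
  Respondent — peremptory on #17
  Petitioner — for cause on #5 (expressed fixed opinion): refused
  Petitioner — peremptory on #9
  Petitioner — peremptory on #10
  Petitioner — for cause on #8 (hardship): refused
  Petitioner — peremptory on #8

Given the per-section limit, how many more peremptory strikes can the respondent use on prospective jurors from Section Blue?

Respondent peremptories so far: #12, #17 — 2 of 6 used, 4 left overall.
Against Section Blue: #12 — 1 used; per-section cap 2 leaves 1.
Binding limit: min(4, 1) = 1.

1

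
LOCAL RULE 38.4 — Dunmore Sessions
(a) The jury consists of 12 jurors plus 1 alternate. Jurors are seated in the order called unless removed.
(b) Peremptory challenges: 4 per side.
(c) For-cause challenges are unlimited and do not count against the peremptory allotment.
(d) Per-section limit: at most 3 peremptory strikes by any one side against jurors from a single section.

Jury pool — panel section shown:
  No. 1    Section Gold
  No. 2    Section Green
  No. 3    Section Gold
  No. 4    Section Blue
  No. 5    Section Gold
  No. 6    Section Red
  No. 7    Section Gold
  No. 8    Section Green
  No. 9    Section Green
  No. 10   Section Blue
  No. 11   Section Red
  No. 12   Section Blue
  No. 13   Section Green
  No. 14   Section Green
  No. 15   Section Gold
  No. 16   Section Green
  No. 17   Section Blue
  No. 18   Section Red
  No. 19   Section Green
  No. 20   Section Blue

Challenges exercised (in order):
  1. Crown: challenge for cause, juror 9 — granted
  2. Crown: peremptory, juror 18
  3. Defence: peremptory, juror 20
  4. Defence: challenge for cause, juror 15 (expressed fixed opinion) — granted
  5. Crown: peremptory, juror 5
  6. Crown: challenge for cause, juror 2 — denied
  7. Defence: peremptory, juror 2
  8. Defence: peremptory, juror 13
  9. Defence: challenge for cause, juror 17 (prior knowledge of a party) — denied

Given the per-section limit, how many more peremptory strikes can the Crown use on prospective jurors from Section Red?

2

Crown peremptories so far: #18, #5 — 2 of 4 used, 2 left overall.
Against Section Red: #18 — 1 used; per-section cap 3 leaves 2.
Binding limit: min(2, 2) = 2.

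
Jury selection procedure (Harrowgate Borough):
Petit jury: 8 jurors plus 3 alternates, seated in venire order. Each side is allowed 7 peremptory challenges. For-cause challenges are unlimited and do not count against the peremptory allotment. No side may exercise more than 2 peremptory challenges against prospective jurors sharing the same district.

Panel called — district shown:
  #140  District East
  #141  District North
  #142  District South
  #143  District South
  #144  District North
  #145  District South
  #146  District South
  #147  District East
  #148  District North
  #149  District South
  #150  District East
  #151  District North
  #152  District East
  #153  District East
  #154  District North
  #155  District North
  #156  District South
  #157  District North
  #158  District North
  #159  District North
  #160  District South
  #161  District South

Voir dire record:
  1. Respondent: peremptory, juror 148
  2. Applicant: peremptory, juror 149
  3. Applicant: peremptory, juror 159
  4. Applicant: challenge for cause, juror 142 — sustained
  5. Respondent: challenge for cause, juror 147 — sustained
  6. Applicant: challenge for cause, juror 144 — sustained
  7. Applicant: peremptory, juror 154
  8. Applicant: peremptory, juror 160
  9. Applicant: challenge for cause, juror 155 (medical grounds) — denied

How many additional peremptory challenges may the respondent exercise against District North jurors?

Respondent peremptories so far: #148 — 1 of 7 used, 6 left overall.
Against District North: #148 — 1 used; per-district cap 2 leaves 1.
Binding limit: min(6, 1) = 1.

1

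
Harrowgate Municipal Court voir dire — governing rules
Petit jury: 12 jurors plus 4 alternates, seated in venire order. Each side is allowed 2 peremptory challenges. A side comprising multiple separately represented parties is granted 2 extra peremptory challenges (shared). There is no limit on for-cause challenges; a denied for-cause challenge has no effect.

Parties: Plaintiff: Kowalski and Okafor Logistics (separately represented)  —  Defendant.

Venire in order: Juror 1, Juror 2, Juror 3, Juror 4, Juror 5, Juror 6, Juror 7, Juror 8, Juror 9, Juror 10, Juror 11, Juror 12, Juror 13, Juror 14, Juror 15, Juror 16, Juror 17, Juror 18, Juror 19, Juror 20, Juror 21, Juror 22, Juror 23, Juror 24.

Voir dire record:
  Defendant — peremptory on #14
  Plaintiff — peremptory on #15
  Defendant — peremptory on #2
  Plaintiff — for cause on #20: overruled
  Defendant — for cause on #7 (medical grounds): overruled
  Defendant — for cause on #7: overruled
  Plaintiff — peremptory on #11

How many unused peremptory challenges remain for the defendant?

0

Defendant allotment: 2.
Defendant peremptories used: #14, #2 — 2 (for-cause on #7, #7 don't count).
Remaining: 2 − 2 = 0.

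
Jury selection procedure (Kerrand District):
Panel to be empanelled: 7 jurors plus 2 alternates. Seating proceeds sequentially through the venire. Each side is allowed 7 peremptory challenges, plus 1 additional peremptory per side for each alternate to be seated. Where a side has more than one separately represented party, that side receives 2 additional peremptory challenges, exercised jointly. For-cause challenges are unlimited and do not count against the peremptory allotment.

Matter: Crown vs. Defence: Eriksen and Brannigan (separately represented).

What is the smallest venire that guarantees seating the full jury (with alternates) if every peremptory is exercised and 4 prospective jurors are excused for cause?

33

Seats to fill: 7 + 2 alternates = 9.
Peremptories — Crown: 7 + 1×2 = 9; Defence: 7 + 1×2 + 2 = 11; total 20.
For-cause removals: 4.
Minimum venire: 9 + 20 + 4 = 33.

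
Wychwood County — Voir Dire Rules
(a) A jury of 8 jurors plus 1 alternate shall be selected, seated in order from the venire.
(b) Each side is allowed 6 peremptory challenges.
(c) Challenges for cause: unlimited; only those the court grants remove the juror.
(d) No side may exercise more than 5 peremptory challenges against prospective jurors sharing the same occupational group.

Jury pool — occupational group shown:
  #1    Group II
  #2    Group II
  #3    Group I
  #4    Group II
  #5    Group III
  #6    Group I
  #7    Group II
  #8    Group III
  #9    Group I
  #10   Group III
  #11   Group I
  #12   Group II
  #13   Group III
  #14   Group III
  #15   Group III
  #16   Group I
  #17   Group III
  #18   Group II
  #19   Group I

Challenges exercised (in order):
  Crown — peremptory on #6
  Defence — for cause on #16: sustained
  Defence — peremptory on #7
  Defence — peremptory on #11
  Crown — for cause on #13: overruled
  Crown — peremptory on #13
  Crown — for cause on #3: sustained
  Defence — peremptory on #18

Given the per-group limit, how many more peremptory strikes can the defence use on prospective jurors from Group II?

Defence peremptories so far: #7, #11, #18 — 3 of 6 used, 3 left overall.
Against Group II: #7, #18 — 2 used; per-group cap 5 leaves 3.
Binding limit: min(3, 3) = 3.

3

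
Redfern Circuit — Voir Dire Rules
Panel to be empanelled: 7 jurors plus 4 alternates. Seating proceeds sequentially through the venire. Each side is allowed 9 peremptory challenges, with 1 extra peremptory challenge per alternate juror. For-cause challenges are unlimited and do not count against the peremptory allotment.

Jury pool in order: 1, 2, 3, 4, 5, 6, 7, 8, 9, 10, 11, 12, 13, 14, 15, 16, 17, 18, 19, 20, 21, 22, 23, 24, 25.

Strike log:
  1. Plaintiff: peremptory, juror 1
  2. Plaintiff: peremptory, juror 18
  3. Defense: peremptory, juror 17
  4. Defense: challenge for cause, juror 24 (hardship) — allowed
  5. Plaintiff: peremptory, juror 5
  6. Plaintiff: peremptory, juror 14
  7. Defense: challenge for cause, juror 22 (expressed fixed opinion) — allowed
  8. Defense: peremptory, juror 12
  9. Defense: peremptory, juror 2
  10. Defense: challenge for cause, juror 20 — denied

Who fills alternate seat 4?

16

Removed: #1, #2, #5, #12, #14, #17, #18, #22, #24. (#20 stays — for-cause denied.)
Seating in order: seats 1–7 → #3, #4, #6, #7, #8, #9, #10; alternates → #11, #13, #15, #16.
So alternate 4 is #16.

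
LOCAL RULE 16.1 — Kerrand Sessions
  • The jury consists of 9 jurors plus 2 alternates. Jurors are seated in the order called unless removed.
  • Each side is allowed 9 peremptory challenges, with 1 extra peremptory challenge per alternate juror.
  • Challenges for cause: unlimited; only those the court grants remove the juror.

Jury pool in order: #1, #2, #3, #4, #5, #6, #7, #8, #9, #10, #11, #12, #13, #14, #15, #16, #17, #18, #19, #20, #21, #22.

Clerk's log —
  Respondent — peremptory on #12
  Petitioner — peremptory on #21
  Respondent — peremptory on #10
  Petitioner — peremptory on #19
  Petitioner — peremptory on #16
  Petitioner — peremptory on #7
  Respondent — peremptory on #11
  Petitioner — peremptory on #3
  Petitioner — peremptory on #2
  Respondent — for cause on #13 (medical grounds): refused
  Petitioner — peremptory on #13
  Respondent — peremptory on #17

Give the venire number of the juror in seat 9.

Removed: #2, #3, #7, #10, #11, #12, #13, #16, #17, #19, #21.
Seating in order: seats 1–9 → #1, #4, #5, #6, #8, #9, #14, #15, #18; alternates → #20, #22.
So seat 9 is #18.

18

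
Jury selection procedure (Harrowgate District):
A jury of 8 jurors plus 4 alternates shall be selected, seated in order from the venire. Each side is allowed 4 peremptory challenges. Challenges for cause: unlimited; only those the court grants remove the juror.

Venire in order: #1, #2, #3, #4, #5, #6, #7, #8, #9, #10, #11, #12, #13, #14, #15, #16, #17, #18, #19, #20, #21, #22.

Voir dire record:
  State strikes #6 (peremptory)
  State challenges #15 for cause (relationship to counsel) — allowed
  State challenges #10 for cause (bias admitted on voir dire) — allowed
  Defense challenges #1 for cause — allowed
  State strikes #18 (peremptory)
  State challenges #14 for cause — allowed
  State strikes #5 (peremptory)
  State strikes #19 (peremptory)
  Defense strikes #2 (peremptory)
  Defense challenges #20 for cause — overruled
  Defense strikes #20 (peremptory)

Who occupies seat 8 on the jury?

Removed: #1, #2, #5, #6, #10, #14, #15, #18, #19, #20.
Filling seats in venire order through position 8: #3, #4, #7, #8, #9, #11, #12, #13.
So seat 8 is #13.

13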